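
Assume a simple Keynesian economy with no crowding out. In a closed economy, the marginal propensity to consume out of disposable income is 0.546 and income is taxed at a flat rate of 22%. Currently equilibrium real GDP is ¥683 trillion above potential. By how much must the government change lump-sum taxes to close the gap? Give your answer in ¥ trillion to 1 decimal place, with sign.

Spending multiplier = 1/(1 − c(1−t)) = 1/(1 − 0.546×0.78) = 1/0.57412 ≈ 1.742.
Tax multiplier = −c·k = −0.546/0.57412 ≈ −0.951. Need ΔY = −¥683 trillion, so ΔT = ΔY/(−c·k) = −(−¥683 trillion) × 0.57412 / 0.546 ≈ +¥718.2 trillion.
The government should raise lump-sum taxes by ¥718.2 trillion.

+¥718.2 trillion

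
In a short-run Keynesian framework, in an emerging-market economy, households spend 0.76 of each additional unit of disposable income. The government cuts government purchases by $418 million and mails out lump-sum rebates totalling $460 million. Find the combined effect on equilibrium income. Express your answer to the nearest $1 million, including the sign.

−$285 million

Expenditure multiplier = 1/(1 − MPC) = 1/(1 − 0.76) = 1/0.24 ≈ 4.167.
ΔG contributes k·ΔG = (−$418 million) / 0.24 ≈ −$1,741.7 million.
ΔT of −$460 million changes first-round spending by −c·ΔT = +$349.6 million, contributing k·(−c·ΔT) = (+$349.6 million) / 0.24 ≈ +$1,456.7 million.
Net ΔY = k(ΔG − c·ΔT) = (−$68.4 million) / 0.24 = −$285 million.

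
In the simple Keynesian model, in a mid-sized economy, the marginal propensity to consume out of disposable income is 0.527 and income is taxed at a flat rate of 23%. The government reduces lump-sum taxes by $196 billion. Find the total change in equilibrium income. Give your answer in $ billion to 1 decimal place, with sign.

+$173.8 billion

A lump-sum tax change of −$196 billion shifts disposable income by +$196 billion; first-round consumption changes by −c × ΔT = −0.527 × (−$196 billion) = +$103.292 billion.
Expenditure multiplier = 1/(1 − c(1−t)) = 1/(1 − 0.527×0.77) = 1/0.59421 ≈ 1.683.
The tax multiplier is −c × k ≈ −0.887, so ΔY = k × (−c·ΔT) = (+$103.292 billion) / 0.59421 ≈ +$173.8 billion.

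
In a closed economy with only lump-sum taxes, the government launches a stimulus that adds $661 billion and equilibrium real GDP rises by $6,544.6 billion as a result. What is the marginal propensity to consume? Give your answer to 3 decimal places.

Implied spending multiplier k = ΔY/ΔG = 6,544.6/661 ≈ 9.9011.
Since k = 1/(1 − MPC), MPC = 1 − 1/k = 1 − ΔG/ΔY = 1 − 661/6,544.6 ≈ 0.899.

0.899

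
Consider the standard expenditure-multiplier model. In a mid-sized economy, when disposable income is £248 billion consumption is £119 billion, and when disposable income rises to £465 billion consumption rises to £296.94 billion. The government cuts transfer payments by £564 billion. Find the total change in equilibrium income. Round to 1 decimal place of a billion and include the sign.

−£2,569.3 billion

MPC = ΔC/ΔYd = (296.94 − 119)/(465 − 248) = 177.94/217 = 0.82.
The transfer change shifts disposable income by −£564 billion, so first-round consumption changes by c·ΔTR = 0.82 × (−£564 billion) = −£462.48 billion.
Expenditure multiplier = 1/(1 − MPC) = 1/(1 − 0.82) = 1/0.18 ≈ 5.556.
The transfer multiplier is c × k ≈ 4.556, so ΔY = k × (c·ΔTR) = (−£462.48 billion) / 0.18 ≈ −£2,569.3 billion.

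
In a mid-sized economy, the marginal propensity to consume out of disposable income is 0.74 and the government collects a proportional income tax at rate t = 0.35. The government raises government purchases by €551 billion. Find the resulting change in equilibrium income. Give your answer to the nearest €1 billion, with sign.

Government-spending multiplier = 1/(1 − c(1−t)) = 1/(1 − 0.74×0.65) = 1/0.519 ≈ 1.927.
ΔY = k × ΔG = (+€551 billion) / 0.519 ≈ +€1,062 billion.

+€1,062 billion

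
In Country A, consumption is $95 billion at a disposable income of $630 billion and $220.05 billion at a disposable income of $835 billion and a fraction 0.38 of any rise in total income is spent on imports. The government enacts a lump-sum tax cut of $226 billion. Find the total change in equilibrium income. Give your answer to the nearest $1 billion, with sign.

+$179 billion

MPC = ΔC/ΔYd = (220.05 − 95)/(835 − 630) = 125.05/205 = 0.61.
A lump-sum tax change of −$226 billion shifts disposable income by +$226 billion; first-round consumption changes by −c × ΔT = −0.61 × (−$226 billion) = +$137.86 billion.
Expenditure multiplier = 1/(1 − c + m) = 1/(1 − 0.61 + 0.38) = 1/0.77 ≈ 1.299.
The tax multiplier is −c × k ≈ −0.792, so ΔY = k × (−c·ΔT) = (+$137.86 billion) / 0.77 ≈ +$179 billion.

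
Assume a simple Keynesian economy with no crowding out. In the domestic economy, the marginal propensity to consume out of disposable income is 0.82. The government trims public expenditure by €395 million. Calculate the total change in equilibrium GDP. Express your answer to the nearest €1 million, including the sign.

Government-spending multiplier = 1/(1 − MPC) = 1/(1 − 0.82) = 1/0.18 ≈ 5.556.
ΔY = k × ΔG = (−€395 million) / 0.18 ≈ −€2,194 million.

−€2,194 million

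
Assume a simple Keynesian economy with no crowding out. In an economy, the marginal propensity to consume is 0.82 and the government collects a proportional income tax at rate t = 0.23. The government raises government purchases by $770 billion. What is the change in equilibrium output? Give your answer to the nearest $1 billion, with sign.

Government-spending multiplier = 1/(1 − c(1−t)) = 1/(1 − 0.82×0.77) = 1/0.3686 ≈ 2.713.
ΔY = k × ΔG = (+$770 billion) / 0.3686 ≈ +$2,089 billion.

+$2,089 billion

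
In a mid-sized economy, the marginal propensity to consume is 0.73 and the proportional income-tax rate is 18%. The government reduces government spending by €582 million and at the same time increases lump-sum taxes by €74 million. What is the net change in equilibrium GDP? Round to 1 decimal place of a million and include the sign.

Expenditure multiplier = 1/(1 − c(1−t)) = 1/(1 − 0.73×0.82) = 1/0.4014 ≈ 2.491.
ΔG contributes k·ΔG = (−€582 million) / 0.4014 ≈ −€1,449.9 million.
ΔT of +€74 million changes first-round spending by −c·ΔT = −€54.02 million, contributing k·(−c·ΔT) = (−€54.02 million) / 0.4014 ≈ −€134.6 million.
Net ΔY = k(ΔG − c·ΔT) = (−€636.02 million) / 0.4014 ≈ −€1,584.5 million.

−€1,584.5 million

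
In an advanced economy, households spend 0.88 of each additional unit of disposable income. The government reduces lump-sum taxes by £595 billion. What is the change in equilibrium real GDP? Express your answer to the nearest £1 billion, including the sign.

A lump-sum tax change of −£595 billion shifts disposable income by +£595 billion; first-round consumption changes by −c × ΔT = −0.88 × (−£595 billion) = +£523.6 billion.
Expenditure multiplier = 1/(1 − MPC) = 1/(1 − 0.88) = 1/0.12 ≈ 8.333.
The tax multiplier is −c × k ≈ −7.333, so ΔY = k × (−c·ΔT) = (+£523.6 billion) / 0.12 ≈ +£4,363 billion.

+£4,363 billion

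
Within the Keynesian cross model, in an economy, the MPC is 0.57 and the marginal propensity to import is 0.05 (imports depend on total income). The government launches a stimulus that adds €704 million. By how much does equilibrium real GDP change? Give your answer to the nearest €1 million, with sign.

Government-spending multiplier = 1/(1 − c + m) = 1/(1 − 0.57 + 0.05) = 1/0.48 ≈ 2.083.
ΔY = k × ΔG = (+€704 million) / 0.48 ≈ +€1,467 million.

+€1,467 million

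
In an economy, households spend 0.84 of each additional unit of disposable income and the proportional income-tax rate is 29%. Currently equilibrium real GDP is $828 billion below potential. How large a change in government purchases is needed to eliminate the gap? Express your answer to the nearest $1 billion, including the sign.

Spending multiplier = 1/(1 − c(1−t)) = 1/(1 − 0.84×0.71) = 1/0.4036 ≈ 2.478.
Need ΔY = +$828 billion, so ΔG = ΔY/k = (+$828 billion) × 0.4036 ≈ +$334 billion.
The government should increase government purchases by $334 billion.

+$334 billion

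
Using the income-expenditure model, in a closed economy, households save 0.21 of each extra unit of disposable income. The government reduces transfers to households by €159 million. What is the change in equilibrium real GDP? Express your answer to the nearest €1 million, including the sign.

MPC = 1 − MPS = 1 − 0.21 = 0.79.
The transfer change shifts disposable income by −€159 million, so first-round consumption changes by c·ΔTR = 0.79 × (−€159 million) = −€125.61 million.
Expenditure multiplier = 1/(1 − MPC) = 1/(1 − 0.79) = 1/0.21 ≈ 4.762.
The transfer multiplier is c × k ≈ 3.762, so ΔY = k × (c·ΔTR) = (−€125.61 million) / 0.21 ≈ −€598 million.

−€598 million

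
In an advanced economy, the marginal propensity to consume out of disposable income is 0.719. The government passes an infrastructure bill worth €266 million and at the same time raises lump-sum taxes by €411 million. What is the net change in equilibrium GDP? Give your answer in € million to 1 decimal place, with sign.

Expenditure multiplier = 1/(1 − MPC) = 1/(1 − 0.719) = 1/0.281 ≈ 3.559.
ΔG contributes k·ΔG = (+€266 million) / 0.281 ≈ +€946.6 million.
ΔT of +€411 million changes first-round spending by −c·ΔT = −€295.509 million, contributing k·(−c·ΔT) = (−€295.509 million) / 0.281 ≈ −€1,051.6 million.
Net ΔY = k(ΔG − c·ΔT) = (−€29.509 million) / 0.281 ≈ −€105 million.

−€105.0 million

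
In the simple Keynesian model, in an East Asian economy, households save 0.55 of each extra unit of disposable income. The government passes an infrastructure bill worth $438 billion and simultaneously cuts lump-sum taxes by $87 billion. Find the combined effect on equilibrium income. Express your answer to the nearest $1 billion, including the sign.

MPC = 1 − MPS = 1 − 0.55 = 0.45.
Expenditure multiplier = 1/(1 − MPC) = 1/(1 − 0.45) = 1/0.55 ≈ 1.818.
ΔG contributes k·ΔG = (+$438 billion) / 0.55 ≈ +$796.4 billion.
ΔT of −$87 billion changes first-round spending by −c·ΔT = +$39.15 billion, contributing k·(−c·ΔT) = (+$39.15 billion) / 0.55 ≈ +$71.2 billion.
Net ΔY = k(ΔG − c·ΔT) = (+$477.15 billion) / 0.55 ≈ +$868 billion.

+$868 billion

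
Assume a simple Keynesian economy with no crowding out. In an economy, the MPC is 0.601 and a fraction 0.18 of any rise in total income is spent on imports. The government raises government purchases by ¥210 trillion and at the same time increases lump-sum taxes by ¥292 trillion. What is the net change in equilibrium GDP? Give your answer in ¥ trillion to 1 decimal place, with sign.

Expenditure multiplier = 1/(1 − c + m) = 1/(1 − 0.601 + 0.18) = 1/0.579 ≈ 1.727.
ΔG contributes k·ΔG = (+¥210 trillion) / 0.579 ≈ +¥362.7 trillion.
ΔT of +¥292 trillion changes first-round spending by −c·ΔT = −¥175.492 trillion, contributing k·(−c·ΔT) = (−¥175.492 trillion) / 0.579 ≈ −¥303.1 trillion.
Net ΔY = k(ΔG − c·ΔT) = (+¥34.508 trillion) / 0.579 ≈ +¥59.6 trillion.

+¥59.6 trillion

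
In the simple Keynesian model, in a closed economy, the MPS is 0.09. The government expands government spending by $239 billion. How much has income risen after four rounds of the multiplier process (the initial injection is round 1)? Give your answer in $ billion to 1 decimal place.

MPC = 1 − MPS = 1 − 0.09 = 0.91.
Round 1 adds ΔG = $239 billion; each later round is MPC = 0.91 times the previous.
After 4 rounds: 239 + 217.49 + 197.9159 + 180.103469 = ΔG·(1 − c^4)/(1 − c) = 239 × (1 − 0.68574961)/0.09 ≈ $834.5 billion.

$834.5 billion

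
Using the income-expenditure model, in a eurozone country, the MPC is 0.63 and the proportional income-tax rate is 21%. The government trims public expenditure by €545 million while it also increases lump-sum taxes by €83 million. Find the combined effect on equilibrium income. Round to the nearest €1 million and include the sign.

Expenditure multiplier = 1/(1 − c(1−t)) = 1/(1 − 0.63×0.79) = 1/0.5023 ≈ 1.991.
ΔG contributes k·ΔG = (−€545 million) / 0.5023 ≈ −€1,085 million.
ΔT of +€83 million changes first-round spending by −c·ΔT = −€52.29 million, contributing k·(−c·ΔT) = (−€52.29 million) / 0.5023 ≈ −€104.1 million.
Net ΔY = k(ΔG − c·ΔT) = (−€597.29 million) / 0.5023 ≈ −€1,189 million.

−€1,189 million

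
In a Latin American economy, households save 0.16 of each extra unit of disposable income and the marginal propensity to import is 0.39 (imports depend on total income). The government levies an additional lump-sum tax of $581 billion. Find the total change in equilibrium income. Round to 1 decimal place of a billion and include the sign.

−$887.3 billion

MPC = 1 − MPS = 1 − 0.16 = 0.84.
A lump-sum tax change of +$581 billion shifts disposable income by −$581 billion; first-round consumption changes by −c × ΔT = −0.84 × (+$581 billion) = −$488.04 billion.
Expenditure multiplier = 1/(1 − c + m) = 1/(1 − 0.84 + 0.39) = 1/0.55 ≈ 1.818.
The tax multiplier is −c × k ≈ −1.527, so ΔY = k × (−c·ΔT) = (−$488.04 billion) / 0.55 ≈ −$887.3 billion.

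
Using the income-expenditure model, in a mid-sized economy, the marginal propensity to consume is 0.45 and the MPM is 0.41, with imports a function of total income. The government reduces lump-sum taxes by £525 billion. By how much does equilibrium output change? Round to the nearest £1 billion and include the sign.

A lump-sum tax change of −£525 billion shifts disposable income by +£525 billion; first-round consumption changes by −c × ΔT = −0.45 × (−£525 billion) = +£236.25 billion.
Expenditure multiplier = 1/(1 − c + m) = 1/(1 − 0.45 + 0.41) = 1/0.96 ≈ 1.042.
The tax multiplier is −c × k ≈ −0.469, so ΔY = k × (−c·ΔT) = (+£236.25 billion) / 0.96 ≈ +£246 billion.

+£246 billion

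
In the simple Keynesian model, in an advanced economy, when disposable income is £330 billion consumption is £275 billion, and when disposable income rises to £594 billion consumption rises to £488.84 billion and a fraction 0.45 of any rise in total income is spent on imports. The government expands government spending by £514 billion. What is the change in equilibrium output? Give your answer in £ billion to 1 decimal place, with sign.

+£803.1 billion

MPC = ΔC/ΔYd = (488.84 − 275)/(594 − 330) = 213.84/264 = 0.81.
Spending multiplier = 1/(1 − c + m) = 1/(1 − 0.81 + 0.45) = 1/0.64 ≈ 1.563.
ΔY = k × ΔG = (+£514 billion) / 0.64 ≈ +£803.1 billion.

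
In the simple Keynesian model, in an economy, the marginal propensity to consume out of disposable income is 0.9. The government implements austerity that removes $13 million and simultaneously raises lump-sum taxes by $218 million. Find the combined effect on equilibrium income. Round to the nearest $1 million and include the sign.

−$2,092 million

Expenditure multiplier = 1/(1 − MPC) = 1/(1 − 0.9) = 1/0.1 = 10.
ΔG contributes k·ΔG = (−$13 million) / 0.1 = −$130 million.
ΔT of +$218 million changes first-round spending by −c·ΔT = −$196.2 million, contributing k·(−c·ΔT) = (−$196.2 million) / 0.1 = −$1,962 million.
Net ΔY = k(ΔG − c·ΔT) = (−$209.2 million) / 0.1 = −$2,092 million.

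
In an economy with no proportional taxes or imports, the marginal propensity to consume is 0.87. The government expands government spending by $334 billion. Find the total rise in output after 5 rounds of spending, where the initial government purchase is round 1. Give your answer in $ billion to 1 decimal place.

Round 1 adds ΔG = $334 billion; each later round is MPC = 0.87 times the previous.
After 5 rounds: 334 + 290.58 + 252.8046 + 219.940002 + 191.34780174 = ΔG·(1 − c^5)/(1 − c) = 334 × (1 − 0.4984209207)/0.13 ≈ $1,288.7 billion.

$1,288.7 billion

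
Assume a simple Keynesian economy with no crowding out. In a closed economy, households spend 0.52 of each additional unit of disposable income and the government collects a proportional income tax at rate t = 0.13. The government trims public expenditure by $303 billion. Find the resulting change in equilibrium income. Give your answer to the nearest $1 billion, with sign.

−$553 billion

Expenditure multiplier = 1/(1 − c(1−t)) = 1/(1 − 0.52×0.87) = 1/0.5476 ≈ 1.826.
ΔY = k × ΔG = (−$303 billion) / 0.5476 ≈ −$553 billion.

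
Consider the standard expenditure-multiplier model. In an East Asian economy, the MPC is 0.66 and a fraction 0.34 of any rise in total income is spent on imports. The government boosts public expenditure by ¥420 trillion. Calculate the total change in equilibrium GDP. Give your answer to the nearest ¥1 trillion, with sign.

Expenditure multiplier = 1/(1 − c + m) = 1/(1 − 0.66 + 0.34) = 1/0.68 ≈ 1.471.
ΔY = k × ΔG = (+¥420 trillion) / 0.68 ≈ +¥618 trillion.

+¥618 trillion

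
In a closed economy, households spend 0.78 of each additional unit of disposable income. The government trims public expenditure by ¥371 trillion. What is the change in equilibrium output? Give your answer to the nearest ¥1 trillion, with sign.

Expenditure multiplier = 1/(1 − MPC) = 1/(1 − 0.78) = 1/0.22 ≈ 4.545.
ΔY = k × ΔG = (−¥371 trillion) / 0.22 ≈ −¥1,686 trillion.

−¥1,686 trillion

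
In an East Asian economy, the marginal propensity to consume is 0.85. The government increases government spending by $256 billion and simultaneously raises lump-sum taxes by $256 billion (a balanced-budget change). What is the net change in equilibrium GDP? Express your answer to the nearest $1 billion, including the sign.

Expenditure multiplier = 1/(1 − MPC) = 1/(1 − 0.85) = 1/0.15 ≈ 6.667.
ΔG contributes k·ΔG = (+$256 billion) / 0.15 ≈ +$1,706.7 billion.
ΔT of +$256 billion changes first-round spending by −c·ΔT = −$217.6 billion, contributing k·(−c·ΔT) = (−$217.6 billion) / 0.15 ≈ −$1,450.7 billion.
With ΔG = ΔT and no other leakages, the balanced-budget multiplier is 1, so ΔY = ΔG = +$256 billion.

+$256 billion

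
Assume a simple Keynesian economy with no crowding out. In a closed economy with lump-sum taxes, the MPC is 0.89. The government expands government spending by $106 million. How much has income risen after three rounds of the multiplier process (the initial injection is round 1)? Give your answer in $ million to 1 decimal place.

Round 1 adds ΔG = $106 million; each later round is MPC = 0.89 times the previous.
After 3 rounds: 106 + 94.34 + 83.9626 = ΔG·(1 − c^3)/(1 − c) = 106 × (1 − 0.704969)/0.11 ≈ $284.3 million.

$284.3 million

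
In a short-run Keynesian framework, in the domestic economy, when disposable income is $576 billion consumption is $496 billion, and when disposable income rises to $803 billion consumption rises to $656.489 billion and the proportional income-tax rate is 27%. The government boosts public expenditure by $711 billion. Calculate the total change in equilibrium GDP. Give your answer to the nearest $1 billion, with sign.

+$1,469 billion

MPC = ΔC/ΔYd = (656.489 − 496)/(803 − 576) = 160.489/227 = 0.707.
Spending multiplier = 1/(1 − c(1−t)) = 1/(1 − 0.707×0.73) = 1/0.48389 ≈ 2.067.
ΔY = k × ΔG = (+$711 billion) / 0.48389 ≈ +$1,469 billion.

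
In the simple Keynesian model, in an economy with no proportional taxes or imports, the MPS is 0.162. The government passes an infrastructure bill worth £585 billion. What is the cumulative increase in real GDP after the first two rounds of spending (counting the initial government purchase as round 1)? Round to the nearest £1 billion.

£1,075 billion

MPC = 1 − MPS = 1 − 0.162 = 0.838.
Round 1 adds ΔG = £585 billion; each later round is MPC = 0.838 times the previous.
After 2 rounds: 585 + 490.23 = ΔG·(1 − c^2)/(1 − c) = 585 × (1 − 0.702244)/0.162 ≈ £1,075 billion.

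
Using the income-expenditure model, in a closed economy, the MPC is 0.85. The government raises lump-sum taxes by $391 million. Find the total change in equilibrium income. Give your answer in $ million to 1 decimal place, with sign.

−$2,215.7 million

A lump-sum tax change of +$391 million shifts disposable income by −$391 million; first-round consumption changes by −c × ΔT = −0.85 × (+$391 million) = −$332.35 million.
Expenditure multiplier = 1/(1 − MPC) = 1/(1 − 0.85) = 1/0.15 ≈ 6.667.
The tax multiplier is −c × k ≈ −5.667, so ΔY = k × (−c·ΔT) = (−$332.35 million) / 0.15 ≈ −$2,215.7 million.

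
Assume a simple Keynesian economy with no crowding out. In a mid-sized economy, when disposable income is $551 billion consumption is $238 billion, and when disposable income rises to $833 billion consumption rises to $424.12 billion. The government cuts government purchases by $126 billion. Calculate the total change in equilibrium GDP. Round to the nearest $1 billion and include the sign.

−$371 billion

MPC = ΔC/ΔYd = (424.12 − 238)/(833 − 551) = 186.12/282 = 0.66.
Spending multiplier = 1/(1 − MPC) = 1/(1 − 0.66) = 1/0.34 ≈ 2.941.
ΔY = k × ΔG = (−$126 billion) / 0.34 ≈ −$371 billion.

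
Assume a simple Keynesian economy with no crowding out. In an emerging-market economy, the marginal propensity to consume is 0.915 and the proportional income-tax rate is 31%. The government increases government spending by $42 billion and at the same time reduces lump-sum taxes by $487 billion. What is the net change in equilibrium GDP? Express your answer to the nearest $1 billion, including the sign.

+$1,323 billion

Expenditure multiplier = 1/(1 − c(1−t)) = 1/(1 − 0.915×0.69) = 1/0.36865 ≈ 2.713.
ΔG contributes k·ΔG = (+$42 billion) / 0.36865 ≈ +$113.9 billion.
ΔT of −$487 billion changes first-round spending by −c·ΔT = +$445.605 billion, contributing k·(−c·ΔT) = (+$445.605 billion) / 0.36865 ≈ +$1,208.7 billion.
Net ΔY = k(ΔG − c·ΔT) = (+$487.605 billion) / 0.36865 ≈ +$1,323 billion.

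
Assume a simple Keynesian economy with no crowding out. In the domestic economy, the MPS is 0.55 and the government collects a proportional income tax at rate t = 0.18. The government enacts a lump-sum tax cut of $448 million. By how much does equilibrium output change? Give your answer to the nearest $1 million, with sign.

+$319 million

MPC = 1 − MPS = 1 − 0.55 = 0.45.
A lump-sum tax change of −$448 million shifts disposable income by +$448 million; first-round consumption changes by −c × ΔT = −0.45 × (−$448 million) = +$201.6 million.
Expenditure multiplier = 1/(1 − c(1−t)) = 1/(1 − 0.45×0.82) = 1/0.631 ≈ 1.585.
The tax multiplier is −c × k ≈ −0.713, so ΔY = k × (−c·ΔT) = (+$201.6 million) / 0.631 ≈ +$319 million.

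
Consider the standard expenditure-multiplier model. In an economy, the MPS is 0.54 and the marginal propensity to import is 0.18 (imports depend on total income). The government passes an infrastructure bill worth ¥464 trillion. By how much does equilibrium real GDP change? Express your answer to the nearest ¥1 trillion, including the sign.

+¥644 trillion

MPC = 1 − MPS = 1 − 0.54 = 0.46.
Expenditure multiplier = 1/(1 − c + m) = 1/(1 − 0.46 + 0.18) = 1/0.72 ≈ 1.389.
ΔY = k × ΔG = (+¥464 trillion) / 0.72 ≈ +¥644 trillion.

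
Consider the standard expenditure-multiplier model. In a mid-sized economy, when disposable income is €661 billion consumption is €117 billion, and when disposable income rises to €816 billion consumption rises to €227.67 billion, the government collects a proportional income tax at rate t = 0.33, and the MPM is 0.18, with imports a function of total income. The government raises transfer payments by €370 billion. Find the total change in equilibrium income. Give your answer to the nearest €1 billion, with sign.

MPC = ΔC/ΔYd = (227.67 − 117)/(816 − 661) = 110.67/155 = 0.714.
The transfer change shifts disposable income by +€370 billion, so first-round consumption changes by c·ΔTR = 0.714 × (+€370 billion) = +€264.18 billion.
Expenditure multiplier = 1/(1 − c(1−t) + m) = 1/(1 − 0.714×0.67 + 0.18) = 1/0.70162 ≈ 1.425.
The transfer multiplier is c × k ≈ 1.018, so ΔY = k × (c·ΔTR) = (+€264.18 billion) / 0.70162 ≈ +€377 billion.

+€377 billion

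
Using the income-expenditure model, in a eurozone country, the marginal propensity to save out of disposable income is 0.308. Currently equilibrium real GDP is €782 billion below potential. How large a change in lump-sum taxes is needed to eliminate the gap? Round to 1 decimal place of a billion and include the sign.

MPC = 1 − MPS = 1 − 0.308 = 0.692.
Spending multiplier = 1/(1 − MPC) = 1/(1 − 0.692) = 1/0.308 ≈ 3.247.
Tax multiplier = −c·k = −0.692/0.308 ≈ −2.247. Need ΔY = +€782 billion, so ΔT = ΔY/(−c·k) = −(+€782 billion) × 0.308 / 0.692 ≈ −€348.1 billion.
The government should cut lump-sum taxes by €348.1 billion.

−€348.1 billion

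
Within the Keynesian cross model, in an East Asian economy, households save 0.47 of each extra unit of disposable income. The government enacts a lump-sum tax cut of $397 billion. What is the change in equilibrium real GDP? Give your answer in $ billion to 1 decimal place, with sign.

MPC = 1 − MPS = 1 − 0.47 = 0.53.
A lump-sum tax change of −$397 billion shifts disposable income by +$397 billion; first-round consumption changes by −c × ΔT = −0.53 × (−$397 billion) = +$210.41 billion.
Expenditure multiplier = 1/(1 − MPC) = 1/(1 − 0.53) = 1/0.47 ≈ 2.128.
The tax multiplier is −c × k ≈ −1.128, so ΔY = k × (−c·ΔT) = (+$210.41 billion) / 0.47 ≈ +$447.7 billion.

+$447.7 billion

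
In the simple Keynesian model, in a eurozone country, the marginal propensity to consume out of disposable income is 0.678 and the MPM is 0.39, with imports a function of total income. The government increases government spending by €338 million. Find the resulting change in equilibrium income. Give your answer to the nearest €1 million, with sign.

+€475 million

Government-spending multiplier = 1/(1 − c + m) = 1/(1 − 0.678 + 0.39) = 1/0.712 ≈ 1.404.
ΔY = k × ΔG = (+€338 million) / 0.712 ≈ +€475 million.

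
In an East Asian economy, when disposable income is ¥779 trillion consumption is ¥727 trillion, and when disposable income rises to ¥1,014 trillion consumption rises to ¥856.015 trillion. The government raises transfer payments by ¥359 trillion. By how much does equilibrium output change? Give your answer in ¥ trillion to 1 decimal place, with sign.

MPC = ΔC/ΔYd = (856.015 − 727)/(1,014 − 779) = 129.015/235 = 0.549.
The transfer change shifts disposable income by +¥359 trillion, so first-round consumption changes by c·ΔTR = 0.549 × (+¥359 trillion) = +¥197.091 trillion.
Expenditure multiplier = 1/(1 − MPC) = 1/(1 − 0.549) = 1/0.451 ≈ 2.217.
The transfer multiplier is c × k ≈ 1.217, so ΔY = k × (c·ΔTR) = (+¥197.091 trillion) / 0.451 ≈ +¥437 trillion.

+¥437.0 trillion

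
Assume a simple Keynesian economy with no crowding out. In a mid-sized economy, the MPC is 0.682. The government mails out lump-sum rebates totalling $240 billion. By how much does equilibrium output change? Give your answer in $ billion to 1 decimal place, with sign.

+$514.7 billion

A lump-sum tax change of −$240 billion shifts disposable income by +$240 billion; first-round consumption changes by −c × ΔT = −0.682 × (−$240 billion) = +$163.68 billion.
Expenditure multiplier = 1/(1 − MPC) = 1/(1 − 0.682) = 1/0.318 ≈ 3.145.
The tax multiplier is −c × k ≈ −2.145, so ΔY = k × (−c·ΔT) = (+$163.68 billion) / 0.318 ≈ +$514.7 billion.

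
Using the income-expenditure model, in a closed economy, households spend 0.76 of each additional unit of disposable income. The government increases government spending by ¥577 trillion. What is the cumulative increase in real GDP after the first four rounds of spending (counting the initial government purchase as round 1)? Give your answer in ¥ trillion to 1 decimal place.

¥1,602.1 trillion

Round 1 adds ΔG = ¥577 trillion; each later round is MPC = 0.76 times the previous.
After 4 rounds: 577 + 438.52 + 333.2752 + 253.289152 = ΔG·(1 − c^4)/(1 − c) = 577 × (1 − 0.33362176)/0.24 ≈ ¥1,602.1 trillion.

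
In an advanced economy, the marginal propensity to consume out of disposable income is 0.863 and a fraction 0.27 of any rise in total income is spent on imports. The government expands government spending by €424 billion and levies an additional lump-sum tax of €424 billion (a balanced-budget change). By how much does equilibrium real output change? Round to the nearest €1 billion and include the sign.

Expenditure multiplier = 1/(1 − c + m) = 1/(1 − 0.863 + 0.27) = 1/0.407 ≈ 2.457.
ΔG contributes k·ΔG = (+€424 billion) / 0.407 ≈ +€1,041.8 billion.
ΔT of +€424 billion changes first-round spending by −c·ΔT = −€365.912 billion, contributing k·(−c·ΔT) = (−€365.912 billion) / 0.407 ≈ −€899 billion.
Net ΔY = k(ΔG − c·ΔT) = (+€58.088 billion) / 0.407 ≈ +€143 billion.

+€143 billion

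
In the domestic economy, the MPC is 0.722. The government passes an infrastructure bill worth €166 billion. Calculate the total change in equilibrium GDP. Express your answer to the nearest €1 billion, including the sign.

Spending multiplier = 1/(1 − MPC) = 1/(1 − 0.722) = 1/0.278 ≈ 3.597.
ΔY = k × ΔG = (+€166 billion) / 0.278 ≈ +€597 billion.

+€597 billion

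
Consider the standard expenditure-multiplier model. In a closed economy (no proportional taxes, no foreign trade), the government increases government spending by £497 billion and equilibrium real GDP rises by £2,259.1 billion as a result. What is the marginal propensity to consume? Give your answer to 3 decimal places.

0.780

Implied spending multiplier k = ΔY/ΔG = 2,259.1/497 ≈ 4.5455.
Since k = 1/(1 − MPC), MPC = 1 − 1/k = 1 − ΔG/ΔY = 1 − 497/2,259.1 ≈ 0.780.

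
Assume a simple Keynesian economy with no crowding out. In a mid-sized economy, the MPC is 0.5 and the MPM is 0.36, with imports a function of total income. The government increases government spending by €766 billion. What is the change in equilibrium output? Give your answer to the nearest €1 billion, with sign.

+€891 billion

Expenditure multiplier = 1/(1 − c + m) = 1/(1 − 0.5 + 0.36) = 1/0.86 ≈ 1.163.
ΔY = k × ΔG = (+€766 billion) / 0.86 ≈ +€891 billion.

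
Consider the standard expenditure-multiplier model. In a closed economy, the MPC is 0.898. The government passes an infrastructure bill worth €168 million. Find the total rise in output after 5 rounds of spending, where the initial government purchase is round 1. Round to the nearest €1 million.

€685 million

Round 1 adds ΔG = €168 million; each later round is MPC = 0.898 times the previous.
After 5 rounds: 168 + 150.864 + 135.475872 + 121.657333056 + 109.248285084288 = ΔG·(1 − c^5)/(1 − c) = 168 × (1 − 0.583958095271968)/0.102 ≈ €685 million.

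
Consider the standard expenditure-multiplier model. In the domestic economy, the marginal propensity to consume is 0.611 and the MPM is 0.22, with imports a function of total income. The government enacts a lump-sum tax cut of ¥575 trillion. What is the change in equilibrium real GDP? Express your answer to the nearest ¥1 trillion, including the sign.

A lump-sum tax change of −¥575 trillion shifts disposable income by +¥575 trillion; first-round consumption changes by −c × ΔT = −0.611 × (−¥575 trillion) = +¥351.325 trillion.
Expenditure multiplier = 1/(1 − c + m) = 1/(1 − 0.611 + 0.22) = 1/0.609 ≈ 1.642.
The tax multiplier is −c × k ≈ −1.003, so ΔY = k × (−c·ΔT) = (+¥351.325 trillion) / 0.609 ≈ +¥577 trillion.

+¥577 trillion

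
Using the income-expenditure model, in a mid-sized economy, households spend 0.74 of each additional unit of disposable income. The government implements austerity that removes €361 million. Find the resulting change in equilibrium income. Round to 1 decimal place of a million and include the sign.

−€1,388.5 million

Expenditure multiplier = 1/(1 − MPC) = 1/(1 − 0.74) = 1/0.26 ≈ 3.846.
ΔY = k × ΔG = (−€361 million) / 0.26 ≈ −€1,388.5 million.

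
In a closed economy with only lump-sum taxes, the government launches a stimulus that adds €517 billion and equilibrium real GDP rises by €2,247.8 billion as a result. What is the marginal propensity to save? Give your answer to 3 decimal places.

0.230

Implied spending multiplier k = ΔY/ΔG = 2,247.8/517 ≈ 4.3478.
Since k = 1/(1 − MPC), MPC = 1 − 1/k = 1 − ΔG/ΔY = 1 − 517/2,247.8 ≈ 0.770.
MPS = 1 − MPC = 0.230.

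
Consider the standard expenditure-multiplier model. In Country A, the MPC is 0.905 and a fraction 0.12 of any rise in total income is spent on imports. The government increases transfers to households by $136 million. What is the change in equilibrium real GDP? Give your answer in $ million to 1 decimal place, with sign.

The transfer change shifts disposable income by +$136 million, so first-round consumption changes by c·ΔTR = 0.905 × (+$136 million) = +$123.08 million.
Expenditure multiplier = 1/(1 − c + m) = 1/(1 − 0.905 + 0.12) = 1/0.215 ≈ 4.651.
The transfer multiplier is c × k ≈ 4.209, so ΔY = k × (c·ΔTR) = (+$123.08 million) / 0.215 ≈ +$572.5 million.

+$572.5 million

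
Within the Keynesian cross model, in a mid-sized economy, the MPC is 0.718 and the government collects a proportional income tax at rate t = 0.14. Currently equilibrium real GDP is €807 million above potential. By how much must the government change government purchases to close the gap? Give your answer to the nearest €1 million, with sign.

−€309 million

Spending multiplier = 1/(1 − c(1−t)) = 1/(1 − 0.718×0.86) = 1/0.38252 ≈ 2.614.
Need ΔY = −€807 million, so ΔG = ΔY/k = (−€807 million) × 0.38252 ≈ −€309 million.
The government should cut government purchases by €309 million.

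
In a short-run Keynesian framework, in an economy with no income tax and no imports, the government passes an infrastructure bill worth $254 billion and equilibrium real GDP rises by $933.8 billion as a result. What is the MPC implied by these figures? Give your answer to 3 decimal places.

0.728

Implied spending multiplier k = ΔY/ΔG = 933.8/254 ≈ 3.6764.
Since k = 1/(1 − MPC), MPC = 1 − 1/k = 1 − ΔG/ΔY = 1 − 254/933.8 ≈ 0.728.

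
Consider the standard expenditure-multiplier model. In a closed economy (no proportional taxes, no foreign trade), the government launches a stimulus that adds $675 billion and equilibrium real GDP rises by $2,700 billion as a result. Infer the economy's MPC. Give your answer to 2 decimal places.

Implied spending multiplier k = ΔY/ΔG = 2,700/675 = 4.
Since k = 1/(1 − MPC), MPC = 1 − 1/k = 1 − ΔG/ΔY = 1 − 675/2,700 = 0.75.

0.75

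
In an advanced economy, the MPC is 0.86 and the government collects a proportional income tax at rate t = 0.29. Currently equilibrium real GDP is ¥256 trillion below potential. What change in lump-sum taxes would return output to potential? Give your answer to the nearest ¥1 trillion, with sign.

Spending multiplier = 1/(1 − c(1−t)) = 1/(1 − 0.86×0.71) = 1/0.3894 ≈ 2.568.
Tax multiplier = −c·k = −0.86/0.3894 ≈ −2.209. Need ΔY = +¥256 trillion, so ΔT = ΔY/(−c·k) = −(+¥256 trillion) × 0.3894 / 0.86 ≈ −¥116 trillion.
The government should cut lump-sum taxes by ¥116 trillion.

−¥116 trillion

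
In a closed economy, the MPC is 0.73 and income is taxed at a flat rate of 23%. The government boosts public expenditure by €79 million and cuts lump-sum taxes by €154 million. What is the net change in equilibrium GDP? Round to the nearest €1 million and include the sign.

Expenditure multiplier = 1/(1 − c(1−t)) = 1/(1 − 0.73×0.77) = 1/0.4379 ≈ 2.284.
ΔG contributes k·ΔG = (+€79 million) / 0.4379 ≈ +€180.4 million.
ΔT of −€154 million changes first-round spending by −c·ΔT = +€112.42 million, contributing k·(−c·ΔT) = (+€112.42 million) / 0.4379 ≈ +€256.7 million.
Net ΔY = k(ΔG − c·ΔT) = (+€191.42 million) / 0.4379 ≈ +€437 million.

+€437 million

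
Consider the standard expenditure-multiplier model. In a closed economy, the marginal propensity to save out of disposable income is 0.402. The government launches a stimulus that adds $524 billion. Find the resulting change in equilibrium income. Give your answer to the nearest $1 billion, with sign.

+$1,303 billion

MPC = 1 − MPS = 1 − 0.402 = 0.598.
Spending multiplier = 1/(1 − MPC) = 1/(1 − 0.598) = 1/0.402 ≈ 2.488.
ΔY = k × ΔG = (+$524 billion) / 0.402 ≈ +$1,303 billion.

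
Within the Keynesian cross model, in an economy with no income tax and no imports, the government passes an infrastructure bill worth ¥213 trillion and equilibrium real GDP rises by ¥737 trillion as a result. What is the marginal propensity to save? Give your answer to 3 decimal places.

Implied spending multiplier k = ΔY/ΔG = 737/213 ≈ 3.4601.
Since k = 1/(1 − MPC), MPC = 1 − 1/k = 1 − ΔG/ΔY = 1 − 213/737 ≈ 0.711.
MPS = 1 − MPC = 0.289.

0.289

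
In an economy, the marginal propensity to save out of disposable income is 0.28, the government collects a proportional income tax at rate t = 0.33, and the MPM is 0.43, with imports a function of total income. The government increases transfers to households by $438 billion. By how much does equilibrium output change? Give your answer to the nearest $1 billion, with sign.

MPC = 1 − MPS = 1 − 0.28 = 0.72.
The transfer change shifts disposable income by +$438 billion, so first-round consumption changes by c·ΔTR = 0.72 × (+$438 billion) = +$315.36 billion.
Expenditure multiplier = 1/(1 − c(1−t) + m) = 1/(1 − 0.72×0.67 + 0.43) = 1/0.9476 ≈ 1.055.
The transfer multiplier is c × k ≈ 0.76, so ΔY = k × (c·ΔTR) = (+$315.36 billion) / 0.9476 ≈ +$333 billion.

+$333 billion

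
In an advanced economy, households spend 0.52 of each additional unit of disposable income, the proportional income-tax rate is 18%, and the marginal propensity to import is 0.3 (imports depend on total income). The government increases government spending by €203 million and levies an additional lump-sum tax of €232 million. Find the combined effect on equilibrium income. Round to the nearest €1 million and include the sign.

+€94 million

Expenditure multiplier = 1/(1 − c(1−t) + m) = 1/(1 − 0.52×0.82 + 0.3) = 1/0.8736 ≈ 1.145.
ΔG contributes k·ΔG = (+€203 million) / 0.8736 ≈ +€232.4 million.
ΔT of +€232 million changes first-round spending by −c·ΔT = −€120.64 million, contributing k·(−c·ΔT) = (−€120.64 million) / 0.8736 ≈ −€138.1 million.
Net ΔY = k(ΔG − c·ΔT) = (+€82.36 million) / 0.8736 ≈ +€94 million.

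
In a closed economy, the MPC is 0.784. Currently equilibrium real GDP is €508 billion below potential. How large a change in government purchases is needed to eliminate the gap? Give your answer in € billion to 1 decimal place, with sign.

Spending multiplier = 1/(1 − MPC) = 1/(1 − 0.784) = 1/0.216 ≈ 4.63.
Need ΔY = +€508 billion, so ΔG = ΔY/k = (+€508 billion) × 0.216 ≈ +€109.7 billion.
The government should increase government purchases by €109.7 billion.

+€109.7 billion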